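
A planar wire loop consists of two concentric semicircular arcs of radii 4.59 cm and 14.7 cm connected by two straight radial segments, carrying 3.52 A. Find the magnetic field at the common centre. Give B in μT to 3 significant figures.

B ≈ 16.6 μT

The radial connectors point toward the centre, so dl × r̂ = 0 and they contribute nothing.
Each semicircle gives μ₀I/(4R): inner arc 2.41×10⁻⁵ T, outer arc 7.52×10⁻⁶ T.
The two arcs carry current in opposite angular senses, so their fields oppose: B = |2.41×10⁻⁵ − 7.52×10⁻⁶| = 1.66×10⁻⁵ T.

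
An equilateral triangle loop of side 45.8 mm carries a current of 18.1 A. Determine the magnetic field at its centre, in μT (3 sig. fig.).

Each side is a finite straight segment at perpendicular distance d = a/(2 tan(π/3)) = 0.01322 m from the centre, with end-angles ±π/3.
One side contributes B₁ = (μ₀I/4πd)·2 sin(π/3) = 2.37×10⁻⁴ T.
All 3 sides add in the same direction: B = 3 × 2.37×10⁻⁴ = 7.11×10⁻⁴ T.

B ≈ 711 μT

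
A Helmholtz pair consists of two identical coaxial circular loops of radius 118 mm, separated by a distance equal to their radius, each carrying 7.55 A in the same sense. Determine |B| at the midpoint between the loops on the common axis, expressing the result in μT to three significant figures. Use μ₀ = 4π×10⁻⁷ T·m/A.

Each loop contributes B = μ₀IR²/[2(R²+z²)^(3/2)] on the axis, with z measured from that loop.
Loop 1 (z = 0.059 m): B₁ = 2.88×10⁻⁵ T. Loop 2 (z = 0.059 m): B₂ = 2.88×10⁻⁵ T.
The fields add: B = B₁ + B₂ = 5.75×10⁻⁵ T.

B ≈ 57.5 μT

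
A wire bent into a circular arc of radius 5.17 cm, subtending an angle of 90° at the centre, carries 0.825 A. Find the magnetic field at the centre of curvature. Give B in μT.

The Biot–Savart field of a circular arc at its centre is B = μ₀Iφ/(4πR), with φ = 1.571 rad.
B = (4π×10⁻⁷ × 0.825 × 1.571) / (4π × 0.0517) = 2.51×10⁻⁶ T.

B ≈ 2.51 μT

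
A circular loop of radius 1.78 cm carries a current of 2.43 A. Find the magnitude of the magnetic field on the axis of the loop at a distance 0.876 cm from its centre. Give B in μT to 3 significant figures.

B ≈ 62.0 μT

On the axis of a circular loop, B = μ₀IR² / [2(R²+z²)^(3/2)].
R² + z² = (0.0178)² + (0.00876)² = 0.0003936 m², and (R²+z²)^(3/2) = 7.81×10⁻⁶ m³.
B = (4π×10⁻⁷ × 2.43 × 0.0003168) / (2 × 7.81×10⁻⁶) = 6.20×10⁻⁵ T.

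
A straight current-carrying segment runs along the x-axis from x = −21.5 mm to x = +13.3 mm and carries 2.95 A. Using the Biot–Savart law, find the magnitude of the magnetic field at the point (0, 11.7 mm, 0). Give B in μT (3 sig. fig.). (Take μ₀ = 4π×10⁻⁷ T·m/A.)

B ≈ 41.1 μT

For a finite straight segment, B = (μ₀I/4πd)(sinθ₁ + sinθ₂), where θ₁, θ₂ are the angles from the perpendicular to each end.
The perpendicular distance is d = 0.0117 m; the end-offsets along the wire are a = 0.0215 m and b = 0.0133 m.
sinθ₁ = 0.0215/√(0.0215²+0.0117²) = 0.8784; sinθ₂ = 0.0133/√(0.0133²+0.0117²) = 0.7508.
B = (4π×10⁻⁷ × 2.95) / (4π × 0.0117) × (0.8784 + 0.7508) = 4.11×10⁻⁵ T.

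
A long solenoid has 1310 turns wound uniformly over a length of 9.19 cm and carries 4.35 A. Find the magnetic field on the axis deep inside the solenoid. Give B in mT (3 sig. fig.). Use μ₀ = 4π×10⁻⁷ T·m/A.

B ≈ 77.9 mT

Inside a long solenoid, B = μ₀nI with n = 1.425×10⁴ turns/m.
B = 4π×10⁻⁷ × 1.425×10⁴ × 4.35 = 7.79×10⁻² T.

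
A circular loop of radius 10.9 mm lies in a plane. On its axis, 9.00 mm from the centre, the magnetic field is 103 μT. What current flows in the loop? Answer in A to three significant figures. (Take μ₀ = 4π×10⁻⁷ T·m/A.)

On the axis of a loop, B = μ₀IR²/[2(R²+z²)^(3/2)], so I = 2B(R²+z²)^(3/2)/(μ₀R²).
R² + z² = 0.0001188 + 8.100×10⁻⁵ = 0.0001998 m²; raised to 3/2 gives 2.82×10⁻⁶ m³.
I = 2 × 1.03×10⁻⁴ × 2.82×10⁻⁶ / (1.26×10⁻⁶ × 0.0001188) = 3.90 A.

I ≈ 3.90 A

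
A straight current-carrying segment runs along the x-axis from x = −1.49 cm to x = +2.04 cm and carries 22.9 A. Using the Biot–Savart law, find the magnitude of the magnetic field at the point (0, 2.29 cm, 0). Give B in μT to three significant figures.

B ≈ 121 μT

For a finite straight segment, B = (μ₀I/4πd)(sinθ₁ + sinθ₂), where θ₁, θ₂ are the angles from the perpendicular to each end.
The perpendicular distance is d = 0.0229 m; the end-offsets along the wire are a = 0.0149 m and b = 0.0204 m.
sinθ₁ = 0.0149/√(0.0149²+0.0229²) = 0.5454; sinθ₂ = 0.0204/√(0.0204²+0.0229²) = 0.6652.
B = (4π×10⁻⁷ × 22.9) / (4π × 0.0229) × (0.5454 + 0.6652) = 1.21×10⁻⁴ T.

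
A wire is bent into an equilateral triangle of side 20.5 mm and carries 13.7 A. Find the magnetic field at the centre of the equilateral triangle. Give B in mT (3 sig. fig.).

Each side is a finite straight segment at perpendicular distance d = a/(2 tan(π/3)) = 0.005918 m from the centre, with end-angles ±π/3.
One side contributes B₁ = (μ₀I/4πd)·2 sin(π/3) = 4.01×10⁻⁴ T.
All 3 sides add in the same direction: B = 3 × 4.01×10⁻⁴ = 1.20×10⁻³ T.

B ≈ 1.20 mT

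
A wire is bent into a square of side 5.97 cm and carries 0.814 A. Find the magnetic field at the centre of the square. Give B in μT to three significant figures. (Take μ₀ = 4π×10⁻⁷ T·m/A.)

Each side is a finite straight segment at perpendicular distance d = a/(2 tan(π/4)) = 0.02985 m from the centre, with end-angles ±π/4.
One side contributes B₁ = (μ₀I/4πd)·2 sin(π/4) = 3.86×10⁻⁶ T.
All 4 sides add in the same direction: B = 4 × 3.86×10⁻⁶ = 1.54×10⁻⁵ T.

B ≈ 15.4 μT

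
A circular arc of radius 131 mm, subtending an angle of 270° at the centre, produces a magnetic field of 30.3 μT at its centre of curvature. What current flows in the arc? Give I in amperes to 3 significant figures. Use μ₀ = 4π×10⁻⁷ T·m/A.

I ≈ 8.42 A

For a circular arc, B = μ₀Iφ/(4πR) with φ in radians; here φ = 4.712 rad.
So I = 4πRB/(μ₀φ) = 4π × 0.131 × 3.03×10⁻⁵ / (4π×10⁻⁷ × 4.712) = 8.42 A.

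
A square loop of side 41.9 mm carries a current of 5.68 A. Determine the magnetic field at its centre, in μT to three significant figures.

Each side is a finite straight segment at perpendicular distance d = a/(2 tan(π/4)) = 0.02095 m from the centre, with end-angles ±π/4.
One side contributes B₁ = (μ₀I/4πd)·2 sin(π/4) = 3.83×10⁻⁵ T.
All 4 sides add in the same direction: B = 4 × 3.83×10⁻⁵ = 1.53×10⁻⁴ T.

B ≈ 153 μT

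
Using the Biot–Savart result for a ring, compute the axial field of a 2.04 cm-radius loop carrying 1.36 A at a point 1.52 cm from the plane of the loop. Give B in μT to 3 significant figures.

B ≈ 21.6 μT

On the axis of a circular loop, B = μ₀IR² / [2(R²+z²)^(3/2)].
R² + z² = (0.0204)² + (0.0152)² = 0.0006472 m², and (R²+z²)^(3/2) = 1.65×10⁻⁵ m³.
B = (4π×10⁻⁷ × 1.36 × 0.0004162) / (2 × 1.65×10⁻⁵) = 2.16×10⁻⁵ T.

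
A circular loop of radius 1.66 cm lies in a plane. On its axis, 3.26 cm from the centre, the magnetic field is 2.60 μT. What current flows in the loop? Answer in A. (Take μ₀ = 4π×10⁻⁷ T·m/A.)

On the axis of a loop, B = μ₀IR²/[2(R²+z²)^(3/2)], so I = 2B(R²+z²)^(3/2)/(μ₀R²).
R² + z² = 0.0002756 + 0.001063 = 0.001338 m²; raised to 3/2 gives 4.90×10⁻⁵ m³.
I = 2 × 2.60×10⁻⁶ × 4.90×10⁻⁵ / (1.26×10⁻⁶ × 0.0002756) = 0.735 A.

I ≈ 0.735 A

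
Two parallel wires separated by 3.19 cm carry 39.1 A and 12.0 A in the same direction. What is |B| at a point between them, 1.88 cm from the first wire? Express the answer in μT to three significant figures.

B ≈ 233 μT

Each long wire gives B = μ₀I/(2πd). Distances are d₁ = 0.0188 m and d₂ = 0.0131 m.
B₁ = 4.16×10⁻⁴ T, B₂ = 1.83×10⁻⁴ T.
Between parallel currents the two contributions point in opposite directions, so they subtract. B = |B₁ − B₂| = |4.16×10⁻⁴ − 1.83×10⁻⁴| = 2.33×10⁻⁴ T.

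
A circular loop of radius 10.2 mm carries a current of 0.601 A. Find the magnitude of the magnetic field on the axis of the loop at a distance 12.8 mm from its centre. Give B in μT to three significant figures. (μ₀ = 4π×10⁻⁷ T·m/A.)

On the axis of a circular loop, B = μ₀IR² / [2(R²+z²)^(3/2)].
R² + z² = (0.0102)² + (0.0128)² = 0.0002679 m², and (R²+z²)^(3/2) = 4.38×10⁻⁶ m³.
B = (4π×10⁻⁷ × 0.601 × 0.000104) / (2 × 4.38×10⁻⁶) = 8.96×10⁻⁶ T.

B ≈ 8.96 μT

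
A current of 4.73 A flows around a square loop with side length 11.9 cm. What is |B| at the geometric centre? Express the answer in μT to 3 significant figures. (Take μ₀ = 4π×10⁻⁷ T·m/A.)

Each side is a finite straight segment at perpendicular distance d = a/(2 tan(π/4)) = 0.0595 m from the centre, with end-angles ±π/4.
One side contributes B₁ = (μ₀I/4πd)·2 sin(π/4) = 1.12×10⁻⁵ T.
All 4 sides add in the same direction: B = 4 × 1.12×10⁻⁵ = 4.50×10⁻⁵ T.

B ≈ 45.0 μT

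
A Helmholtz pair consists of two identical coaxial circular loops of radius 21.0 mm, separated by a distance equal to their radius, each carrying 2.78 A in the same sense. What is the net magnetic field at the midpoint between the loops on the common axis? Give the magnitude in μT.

Each loop contributes B = μ₀IR²/[2(R²+z²)^(3/2)] on the axis, with z measured from that loop.
Loop 1 (z = 0.0105 m): B₁ = 5.95×10⁻⁵ T. Loop 2 (z = 0.0105 m): B₂ = 5.95×10⁻⁵ T.
The fields add: B = B₁ + B₂ = 1.19×10⁻⁴ T.

B ≈ 119 μT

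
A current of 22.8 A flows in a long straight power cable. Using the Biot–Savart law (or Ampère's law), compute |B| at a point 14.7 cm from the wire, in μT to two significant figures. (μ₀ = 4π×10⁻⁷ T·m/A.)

B ≈ 31 μT

For an infinitely long straight wire, B = μ₀I/(2πd).
B = (4π×10⁻⁷ × 22.8) / (2π × 0.147) = 3.10×10⁻⁵ T.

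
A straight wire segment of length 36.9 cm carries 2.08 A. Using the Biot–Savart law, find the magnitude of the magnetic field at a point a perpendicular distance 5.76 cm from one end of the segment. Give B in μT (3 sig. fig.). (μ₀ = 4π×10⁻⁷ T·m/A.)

For a finite straight segment, B = (μ₀I/4πd)(sinθ₁ + sinθ₂), where θ₁, θ₂ are the angles from the perpendicular to each end.
The perpendicular foot is at one end, so the two end-offsets along the wire are 0 and L = 0.369 m.
sinθ₁ = 0/√(0²+0.0576²) = 0.0000; sinθ₂ = 0.369/√(0.369²+0.0576²) = 0.9880.
B = (4π×10⁻⁷ × 2.08) / (4π × 0.0576) × (0.0000 + 0.9880) = 3.57×10⁻⁶ T.

B ≈ 3.57 μT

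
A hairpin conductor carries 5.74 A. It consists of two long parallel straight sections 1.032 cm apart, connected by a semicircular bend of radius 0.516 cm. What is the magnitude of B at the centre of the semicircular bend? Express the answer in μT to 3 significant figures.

B ≈ 572 μT

The semicircular arc contributes B_arc = μ₀I·π/(4πR) = μ₀I/(4R) = 3.49×10⁻⁴ T.
Each semi-infinite lead is at perpendicular distance R = 0.00516 m from the centre, with the perpendicular foot at its near end, so it contributes μ₀I/(4πR); both point the same way, together 2.22×10⁻⁴ T.
Arc and leads all point the same direction: B = 3.49×10⁻⁴ + 2.22×10⁻⁴ = 5.72×10⁻⁴ T.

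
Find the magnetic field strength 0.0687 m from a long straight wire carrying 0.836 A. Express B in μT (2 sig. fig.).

B ≈ 2.4 μT

For an infinitely long straight wire, B = μ₀I/(2πd).
B = (4π×10⁻⁷ × 0.836) / (2π × 0.0687) = 2.43×10⁻⁶ T.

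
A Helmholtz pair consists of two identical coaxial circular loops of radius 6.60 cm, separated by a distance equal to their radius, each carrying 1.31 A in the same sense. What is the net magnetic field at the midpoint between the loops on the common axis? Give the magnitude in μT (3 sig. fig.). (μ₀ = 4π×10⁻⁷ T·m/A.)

B ≈ 17.8 μT

Each loop contributes B = μ₀IR²/[2(R²+z²)^(3/2)] on the axis, with z measured from that loop.
Loop 1 (z = 0.033 m): B₁ = 8.92×10⁻⁶ T. Loop 2 (z = 0.033 m): B₂ = 8.92×10⁻⁶ T.
The fields add: B = B₁ + B₂ = 1.78×10⁻⁵ T.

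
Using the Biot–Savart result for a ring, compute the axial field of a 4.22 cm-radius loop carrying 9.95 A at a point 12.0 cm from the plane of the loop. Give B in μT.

On the axis of a circular loop, B = μ₀IR² / [2(R²+z²)^(3/2)].
R² + z² = (0.0422)² + (0.12)² = 0.01618 m², and (R²+z²)^(3/2) = 2.06×10⁻³ m³.
B = (4π×10⁻⁷ × 9.95 × 0.001781) / (2 × 2.06×10⁻³) = 5.41×10⁻⁶ T.

B ≈ 5.41 μT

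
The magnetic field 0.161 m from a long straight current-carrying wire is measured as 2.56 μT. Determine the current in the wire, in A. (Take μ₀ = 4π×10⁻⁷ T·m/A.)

I ≈ 2.06 A

For a long straight wire B = μ₀I/(2πd), so I = 2πdB/μ₀.
I = 2π × 0.161 × 2.56×10⁻⁶ / (4π×10⁻⁷) = 2.06 A.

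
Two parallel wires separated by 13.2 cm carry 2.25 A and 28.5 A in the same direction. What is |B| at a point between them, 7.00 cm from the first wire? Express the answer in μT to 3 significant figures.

B ≈ 85.5 μT

Each long wire gives B = μ₀I/(2πd). Distances are d₁ = 0.07 m and d₂ = 0.062 m.
B₁ = 6.43×10⁻⁶ T, B₂ = 9.19×10⁻⁵ T.
Between parallel currents the two contributions point in opposite directions, so they subtract. B = |B₁ − B₂| = |6.43×10⁻⁶ − 9.19×10⁻⁵| = 8.55×10⁻⁵ T.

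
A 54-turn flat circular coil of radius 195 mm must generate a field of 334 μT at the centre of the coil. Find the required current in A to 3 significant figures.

For an N-turn coil, B = Nμ₀I/(2R) with R = 0.195 m, so I = 2RB/(Nμ₀) = 2 × 0.195 × 3.34×10⁻⁴ / (54 × 4π×10⁻⁷) = 1.92 A.

I ≈ 1.92 A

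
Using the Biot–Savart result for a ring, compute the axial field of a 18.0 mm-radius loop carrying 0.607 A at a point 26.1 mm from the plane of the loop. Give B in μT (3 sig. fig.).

On the axis of a circular loop, B = μ₀IR² / [2(R²+z²)^(3/2)].
R² + z² = (0.018)² + (0.0261)² = 0.001005 m², and (R²+z²)^(3/2) = 3.19×10⁻⁵ m³.
B = (4π×10⁻⁷ × 0.607 × 0.000324) / (2 × 3.19×10⁻⁵) = 3.88×10⁻⁶ T.

B ≈ 3.88 μT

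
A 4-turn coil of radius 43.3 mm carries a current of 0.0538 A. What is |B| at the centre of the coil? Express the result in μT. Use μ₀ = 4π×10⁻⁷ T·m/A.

For an N-turn flat coil, B = Nμ₀I/(2R) with R = 0.0433 m.
B = 4 × 7.81×10⁻⁷ T = 3.12×10⁻⁶ T.

B ≈ 3.12 μT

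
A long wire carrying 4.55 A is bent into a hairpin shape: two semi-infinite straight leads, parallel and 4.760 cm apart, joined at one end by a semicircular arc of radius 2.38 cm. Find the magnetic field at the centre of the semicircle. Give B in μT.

The semicircular arc contributes B_arc = μ₀I·π/(4πR) = μ₀I/(4R) = 6.01×10⁻⁵ T.
Each semi-infinite lead is at perpendicular distance R = 0.0238 m from the centre, with the perpendicular foot at its near end, so it contributes μ₀I/(4πR); both point the same way, together 3.82×10⁻⁵ T.
Arc and leads all point the same direction: B = 6.01×10⁻⁵ + 3.82×10⁻⁵ = 9.83×10⁻⁵ T.

B ≈ 98.3 μT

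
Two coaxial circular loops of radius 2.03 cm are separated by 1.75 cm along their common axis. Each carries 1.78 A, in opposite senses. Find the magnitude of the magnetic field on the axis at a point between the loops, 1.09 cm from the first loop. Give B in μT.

Each loop contributes B = μ₀IR²/[2(R²+z²)^(3/2)] on the axis, with z measured from that loop.
Loop 1 (z = 0.0109 m): B₁ = 3.77×10⁻⁵ T. Loop 2 (z = 0.0066 m): B₂ = 4.74×10⁻⁵ T.
The fields oppose: B = |B₁ − B₂| = 9.71×10⁻⁶ T.

B ≈ 9.71 μT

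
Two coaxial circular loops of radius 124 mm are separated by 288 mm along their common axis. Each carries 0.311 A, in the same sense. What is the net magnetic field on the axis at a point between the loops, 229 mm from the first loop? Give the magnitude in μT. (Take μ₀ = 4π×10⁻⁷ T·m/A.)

Each loop contributes B = μ₀IR²/[2(R²+z²)^(3/2)] on the axis, with z measured from that loop.
Loop 1 (z = 0.229 m): B₁ = 1.70×10⁻⁷ T. Loop 2 (z = 0.059 m): B₂ = 1.16×10⁻⁶ T.
The fields add: B = B₁ + B₂ = 1.33×10⁻⁶ T.

B ≈ 1.33 μT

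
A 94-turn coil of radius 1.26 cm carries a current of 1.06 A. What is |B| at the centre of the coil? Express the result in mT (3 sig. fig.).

For an N-turn flat coil, B = Nμ₀I/(2R) with R = 0.0126 m.
B = 94 × 5.29×10⁻⁵ T = 4.97×10⁻³ T.

B ≈ 4.97 mT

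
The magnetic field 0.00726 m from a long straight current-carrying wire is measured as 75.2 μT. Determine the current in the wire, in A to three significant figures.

I ≈ 2.73 A

For a long straight wire B = μ₀I/(2πd), so I = 2πdB/μ₀.
I = 2π × 0.00726 × 7.52×10⁻⁵ / (4π×10⁻⁷) = 2.73 A.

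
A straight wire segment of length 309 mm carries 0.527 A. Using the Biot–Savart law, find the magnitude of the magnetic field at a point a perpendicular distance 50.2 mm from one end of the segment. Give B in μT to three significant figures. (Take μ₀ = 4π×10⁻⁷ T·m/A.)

B ≈ 1.04 μT

For a finite straight segment, B = (μ₀I/4πd)(sinθ₁ + sinθ₂), where θ₁, θ₂ are the angles from the perpendicular to each end.
The perpendicular foot is at one end, so the two end-offsets along the wire are 0 and L = 0.309 m.
sinθ₁ = 0/√(0²+0.0502²) = 0.0000; sinθ₂ = 0.309/√(0.309²+0.0502²) = 0.9871.
B = (4π×10⁻⁷ × 0.527) / (4π × 0.0502) × (0.0000 + 0.9871) = 1.04×10⁻⁶ T.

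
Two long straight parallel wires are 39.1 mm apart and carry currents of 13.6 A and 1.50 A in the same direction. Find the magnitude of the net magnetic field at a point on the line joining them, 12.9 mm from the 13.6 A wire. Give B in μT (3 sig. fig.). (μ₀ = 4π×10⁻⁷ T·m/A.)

B ≈ 199 μT

Each long wire gives B = μ₀I/(2πd). Distances are d₁ = 0.0129 m and d₂ = 0.0262 m.
B₁ = 2.11×10⁻⁴ T, B₂ = 1.15×10⁻⁵ T.
Between parallel currents the two contributions point in opposite directions, so they subtract. B = |B₁ − B₂| = |2.11×10⁻⁴ − 1.15×10⁻⁵| = 1.99×10⁻⁴ T.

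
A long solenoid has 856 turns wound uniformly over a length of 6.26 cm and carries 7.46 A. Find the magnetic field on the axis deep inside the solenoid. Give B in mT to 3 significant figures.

B ≈ 128 mT

Inside a long solenoid, B = μ₀nI with n = 1.367×10⁴ turns/m.
B = 4π×10⁻⁷ × 1.367×10⁴ × 7.46 = 0.128 T.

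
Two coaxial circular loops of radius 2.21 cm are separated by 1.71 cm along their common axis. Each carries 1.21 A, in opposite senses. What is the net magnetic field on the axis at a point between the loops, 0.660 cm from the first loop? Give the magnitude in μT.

B ≈ 4.91 μT

Each loop contributes B = μ₀IR²/[2(R²+z²)^(3/2)] on the axis, with z measured from that loop.
Loop 1 (z = 0.0066 m): B₁ = 3.03×10⁻⁵ T. Loop 2 (z = 0.0105 m): B₂ = 2.54×10⁻⁵ T.
The fields oppose: B = |B₁ − B₂| = 4.91×10⁻⁶ T.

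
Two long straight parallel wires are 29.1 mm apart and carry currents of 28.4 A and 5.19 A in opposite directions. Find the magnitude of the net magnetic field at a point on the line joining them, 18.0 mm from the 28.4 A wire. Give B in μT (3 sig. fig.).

Each long wire gives B = μ₀I/(2πd). Distances are d₁ = 0.018 m and d₂ = 0.0111 m.
B₁ = 3.16×10⁻⁴ T, B₂ = 9.35×10⁻⁵ T.
Between antiparallel currents both contributions point the same way, so they add. B = B₁ + B₂ = 3.16×10⁻⁴ + 9.35×10⁻⁵ = 4.09×10⁻⁴ T.

B ≈ 409 μT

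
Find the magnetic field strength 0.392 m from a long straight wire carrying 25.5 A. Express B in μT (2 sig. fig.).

For an infinitely long straight wire, B = μ₀I/(2πd).
B = (4π×10⁻⁷ × 25.5) / (2π × 0.392) = 1.30×10⁻⁵ T.

B ≈ 13 μT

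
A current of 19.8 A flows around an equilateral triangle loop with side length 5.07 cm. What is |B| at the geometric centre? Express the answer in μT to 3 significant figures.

Each side is a finite straight segment at perpendicular distance d = a/(2 tan(π/3)) = 0.01464 m from the centre, with end-angles ±π/3.
One side contributes B₁ = (μ₀I/4πd)·2 sin(π/3) = 2.34×10⁻⁴ T.
All 3 sides add in the same direction: B = 3 × 2.34×10⁻⁴ = 7.03×10⁻⁴ T.

B ≈ 703 μT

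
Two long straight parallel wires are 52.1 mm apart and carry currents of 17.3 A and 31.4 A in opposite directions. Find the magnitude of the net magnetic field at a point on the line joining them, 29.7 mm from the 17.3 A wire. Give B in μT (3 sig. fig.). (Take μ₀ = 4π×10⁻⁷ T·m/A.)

B ≈ 397 μT

Each long wire gives B = μ₀I/(2πd). Distances are d₁ = 0.0297 m and d₂ = 0.0224 m.
B₁ = 1.16×10⁻⁴ T, B₂ = 2.80×10⁻⁴ T.
Between antiparallel currents both contributions point the same way, so they add. B = B₁ + B₂ = 1.16×10⁻⁴ + 2.80×10⁻⁴ = 3.97×10⁻⁴ T.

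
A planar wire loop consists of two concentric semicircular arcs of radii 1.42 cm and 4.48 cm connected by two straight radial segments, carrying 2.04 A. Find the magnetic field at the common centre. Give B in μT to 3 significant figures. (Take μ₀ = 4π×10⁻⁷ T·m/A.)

The radial connectors point toward the centre, so dl × r̂ = 0 and they contribute nothing.
Each semicircle gives μ₀I/(4R): inner arc 4.51×10⁻⁵ T, outer arc 1.43×10⁻⁵ T.
The two arcs carry current in opposite angular senses, so their fields oppose: B = |4.51×10⁻⁵ − 1.43×10⁻⁵| = 3.08×10⁻⁵ T.

B ≈ 30.8 μT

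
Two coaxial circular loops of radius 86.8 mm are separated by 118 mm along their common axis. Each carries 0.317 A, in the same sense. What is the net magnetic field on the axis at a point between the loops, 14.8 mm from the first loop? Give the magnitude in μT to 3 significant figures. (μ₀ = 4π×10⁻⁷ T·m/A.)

Each loop contributes B = μ₀IR²/[2(R²+z²)^(3/2)] on the axis, with z measured from that loop.
Loop 1 (z = 0.0148 m): B₁ = 2.20×10⁻⁶ T. Loop 2 (z = 0.1032 m): B₂ = 6.12×10⁻⁷ T.
The fields add: B = B₁ + B₂ = 2.81×10⁻⁶ T.

B ≈ 2.81 μT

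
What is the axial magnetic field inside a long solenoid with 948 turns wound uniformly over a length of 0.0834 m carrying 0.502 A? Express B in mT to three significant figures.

B ≈ 7.17 mT

Inside a long solenoid, B = μ₀nI with n = 1.137×10⁴ turns/m.
B = 4π×10⁻⁷ × 1.137×10⁴ × 0.502 = 7.17×10⁻³ T.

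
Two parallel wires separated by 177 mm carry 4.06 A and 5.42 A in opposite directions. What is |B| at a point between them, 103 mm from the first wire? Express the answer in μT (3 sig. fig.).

Each long wire gives B = μ₀I/(2πd). Distances are d₁ = 0.103 m and d₂ = 0.074 m.
B₁ = 7.88×10⁻⁶ T, B₂ = 1.46×10⁻⁵ T.
Between antiparallel currents both contributions point the same way, so they add. B = B₁ + B₂ = 7.88×10⁻⁶ + 1.46×10⁻⁵ = 2.25×10⁻⁵ T.

B ≈ 22.5 μT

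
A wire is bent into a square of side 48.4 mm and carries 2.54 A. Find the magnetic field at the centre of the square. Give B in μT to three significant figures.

Each side is a finite straight segment at perpendicular distance d = a/(2 tan(π/4)) = 0.0242 m from the centre, with end-angles ±π/4.
One side contributes B₁ = (μ₀I/4πd)·2 sin(π/4) = 1.48×10⁻⁵ T.
All 4 sides add in the same direction: B = 4 × 1.48×10⁻⁵ = 5.94×10⁻⁵ T.

B ≈ 59.4 μT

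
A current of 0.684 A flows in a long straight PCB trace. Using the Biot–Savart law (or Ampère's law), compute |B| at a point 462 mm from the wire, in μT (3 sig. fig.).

B ≈ 0.296 μT

For an infinitely long straight wire, B = μ₀I/(2πd).
B = (4π×10⁻⁷ × 0.684) / (2π × 0.462) = 2.96×10⁻⁷ T.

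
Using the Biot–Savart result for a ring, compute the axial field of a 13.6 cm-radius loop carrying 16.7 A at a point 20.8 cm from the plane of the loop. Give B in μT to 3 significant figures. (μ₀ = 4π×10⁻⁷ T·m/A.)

B ≈ 12.6 μT

On the axis of a circular loop, B = μ₀IR² / [2(R²+z²)^(3/2)].
R² + z² = (0.136)² + (0.208)² = 0.06176 m², and (R²+z²)^(3/2) = 1.53×10⁻² m³.
B = (4π×10⁻⁷ × 16.7 × 0.0185) / (2 × 1.53×10⁻²) = 1.26×10⁻⁵ T.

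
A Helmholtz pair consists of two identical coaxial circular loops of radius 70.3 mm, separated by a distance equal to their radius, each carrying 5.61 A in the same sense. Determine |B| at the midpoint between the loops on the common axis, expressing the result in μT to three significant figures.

Each loop contributes B = μ₀IR²/[2(R²+z²)^(3/2)] on the axis, with z measured from that loop.
Loop 1 (z = 0.03515 m): B₁ = 3.59×10⁻⁵ T. Loop 2 (z = 0.03515 m): B₂ = 3.59×10⁻⁵ T.
The fields add: B = B₁ + B₂ = 7.18×10⁻⁵ T.

B ≈ 71.8 μT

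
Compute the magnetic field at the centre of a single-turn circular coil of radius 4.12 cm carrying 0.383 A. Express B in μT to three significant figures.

At the centre of a circular loop the Biot–Savart law gives B = μ₀I/(2R).
B = (4π×10⁻⁷ × 0.383) / (2 × 0.0412) = 5.84×10⁻⁶ T.

B ≈ 5.84 μT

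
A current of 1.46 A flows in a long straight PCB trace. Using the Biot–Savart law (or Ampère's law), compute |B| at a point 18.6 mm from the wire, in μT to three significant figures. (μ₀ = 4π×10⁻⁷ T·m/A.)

B ≈ 15.7 μT

For an infinitely long straight wire, B = μ₀I/(2πd).
B = (4π×10⁻⁷ × 1.46) / (2π × 0.0186) = 1.57×10⁻⁵ T.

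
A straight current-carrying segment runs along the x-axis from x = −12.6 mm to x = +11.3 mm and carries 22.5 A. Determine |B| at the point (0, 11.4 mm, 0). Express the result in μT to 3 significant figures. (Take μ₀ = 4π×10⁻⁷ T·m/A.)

B ≈ 285 μT

For a finite straight segment, B = (μ₀I/4πd)(sinθ₁ + sinθ₂), where θ₁, θ₂ are the angles from the perpendicular to each end.
The perpendicular distance is d = 0.0114 m; the end-offsets along the wire are a = 0.0126 m and b = 0.0113 m.
sinθ₁ = 0.0126/√(0.0126²+0.0114²) = 0.7415; sinθ₂ = 0.0113/√(0.0113²+0.0114²) = 0.7040.
B = (4π×10⁻⁷ × 22.5) / (4π × 0.0114) × (0.7415 + 0.7040) = 2.85×10⁻⁴ T.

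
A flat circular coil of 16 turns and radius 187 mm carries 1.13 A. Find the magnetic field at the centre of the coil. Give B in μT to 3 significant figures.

B ≈ 60.7 μT

For an N-turn flat coil, B = Nμ₀I/(2R) with R = 0.187 m.
B = 16 × 3.80×10⁻⁶ T = 6.07×10⁻⁵ T.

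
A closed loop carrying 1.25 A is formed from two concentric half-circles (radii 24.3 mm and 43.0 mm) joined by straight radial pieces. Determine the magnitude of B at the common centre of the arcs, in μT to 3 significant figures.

B ≈ 7.03 μT

The radial connectors point toward the centre, so dl × r̂ = 0 and they contribute nothing.
Each semicircle gives μ₀I/(4R): inner arc 1.62×10⁻⁵ T, outer arc 9.13×10⁻⁶ T.
The two arcs carry current in opposite angular senses, so their fields oppose: B = |1.62×10⁻⁵ − 9.13×10⁻⁶| = 7.03×10⁻⁶ T.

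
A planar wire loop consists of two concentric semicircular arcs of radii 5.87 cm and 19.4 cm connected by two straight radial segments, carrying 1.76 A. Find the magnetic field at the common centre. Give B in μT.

The radial connectors point toward the centre, so dl × r̂ = 0 and they contribute nothing.
Each semicircle gives μ₀I/(4R): inner arc 9.42×10⁻⁶ T, outer arc 2.85×10⁻⁶ T.
The two arcs carry current in opposite angular senses, so their fields oppose: B = |9.42×10⁻⁶ − 2.85×10⁻⁶| = 6.57×10⁻⁶ T.

B ≈ 6.57 μT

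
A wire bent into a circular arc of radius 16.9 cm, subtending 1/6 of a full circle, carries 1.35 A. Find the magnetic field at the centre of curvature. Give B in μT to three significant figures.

B ≈ 0.837 μT

The Biot–Savart field of a circular arc at its centre is B = μ₀Iφ/(4πR), with φ = 1.047 rad.
B = (4π×10⁻⁷ × 1.35 × 1.047) / (4π × 0.169) = 8.37×10⁻⁷ T.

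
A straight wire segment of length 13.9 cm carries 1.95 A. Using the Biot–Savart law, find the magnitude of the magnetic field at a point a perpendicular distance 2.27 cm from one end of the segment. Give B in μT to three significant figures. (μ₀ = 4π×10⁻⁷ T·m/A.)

B ≈ 8.48 μT

For a finite straight segment, B = (μ₀I/4πd)(sinθ₁ + sinθ₂), where θ₁, θ₂ are the angles from the perpendicular to each end.
The perpendicular foot is at one end, so the two end-offsets along the wire are 0 and L = 0.139 m.
sinθ₁ = 0/√(0²+0.0227²) = 0.0000; sinθ₂ = 0.139/√(0.139²+0.0227²) = 0.9869.
B = (4π×10⁻⁷ × 1.95) / (4π × 0.0227) × (0.0000 + 0.9869) = 8.48×10⁻⁶ T.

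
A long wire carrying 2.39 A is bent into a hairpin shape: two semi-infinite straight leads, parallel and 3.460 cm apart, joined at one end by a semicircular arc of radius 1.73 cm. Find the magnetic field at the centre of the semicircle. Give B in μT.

B ≈ 71.0 μT

The semicircular arc contributes B_arc = μ₀I·π/(4πR) = μ₀I/(4R) = 4.34×10⁻⁵ T.
Each semi-infinite lead is at perpendicular distance R = 0.0173 m from the centre, with the perpendicular foot at its near end, so it contributes μ₀I/(4πR); both point the same way, together 2.76×10⁻⁵ T.
Arc and leads all point the same direction: B = 4.34×10⁻⁵ + 2.76×10⁻⁵ = 7.10×10⁻⁵ T.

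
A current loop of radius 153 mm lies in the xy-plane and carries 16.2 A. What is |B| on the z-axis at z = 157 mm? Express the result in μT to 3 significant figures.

B ≈ 22.6 μT

On the axis of a circular loop, B = μ₀IR² / [2(R²+z²)^(3/2)].
R² + z² = (0.153)² + (0.157)² = 0.04806 m², and (R²+z²)^(3/2) = 1.05×10⁻² m³.
B = (4π×10⁻⁷ × 16.2 × 0.02341) / (2 × 1.05×10⁻²) = 2.26×10⁻⁵ T.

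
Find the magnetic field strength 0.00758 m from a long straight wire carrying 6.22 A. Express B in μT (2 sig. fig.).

For an infinitely long straight wire, B = μ₀I/(2πd).
B = (4π×10⁻⁷ × 6.22) / (2π × 0.00758) = 1.64×10⁻⁴ T.

B ≈ 160 μT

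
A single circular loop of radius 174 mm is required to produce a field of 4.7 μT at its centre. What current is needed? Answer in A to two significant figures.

I ≈ 1.3 A

At the centre of a circular loop B = μ₀I/(2R), so I = 2RB/μ₀.
With R = 0.174 m, I = 2 × 0.174 × 4.70×10⁻⁶ / (4π×10⁻⁷) = 1.30 A.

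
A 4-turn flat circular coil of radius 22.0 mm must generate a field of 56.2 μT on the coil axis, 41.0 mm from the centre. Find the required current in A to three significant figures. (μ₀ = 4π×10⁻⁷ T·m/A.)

For an N-turn coil, B = Nμ₀IR²/[2(R²+z²)^(3/2)] with R = 0.022 m, z = 0.041 m, so I = 2B(R²+z²)^(3/2)/(Nμ₀R²) = 2 × 5.62×10⁻⁵ × 1.01×10⁻⁴ / (4 × 4π×10⁻⁷ × 0.000484) = 4.65 A.

I ≈ 4.65 A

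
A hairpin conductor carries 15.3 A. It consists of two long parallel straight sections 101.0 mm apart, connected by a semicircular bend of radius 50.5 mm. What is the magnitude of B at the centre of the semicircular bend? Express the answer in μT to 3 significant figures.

B ≈ 156 μT

The semicircular arc contributes B_arc = μ₀I·π/(4πR) = μ₀I/(4R) = 9.52×10⁻⁵ T.
Each semi-infinite lead is at perpendicular distance R = 0.0505 m from the centre, with the perpendicular foot at its near end, so it contributes μ₀I/(4πR); both point the same way, together 6.06×10⁻⁵ T.
Arc and leads all point the same direction: B = 9.52×10⁻⁵ + 6.06×10⁻⁵ = 1.56×10⁻⁴ T.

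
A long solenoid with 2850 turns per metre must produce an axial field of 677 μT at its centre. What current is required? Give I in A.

I ≈ 0.189 A

Inside a long solenoid B = μ₀nI with n = 2850 m⁻¹, so I = B/(μ₀n).
I = 6.77×10⁻⁴ / (4π×10⁻⁷ × 2850) = 0.189 A.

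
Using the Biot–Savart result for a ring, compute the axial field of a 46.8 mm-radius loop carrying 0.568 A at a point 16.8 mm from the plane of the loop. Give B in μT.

B ≈ 6.36 μT

On the axis of a circular loop, B = μ₀IR² / [2(R²+z²)^(3/2)].
R² + z² = (0.0468)² + (0.0168)² = 0.002472 m², and (R²+z²)^(3/2) = 1.23×10⁻⁴ m³.
B = (4π×10⁻⁷ × 0.568 × 0.00219) / (2 × 1.23×10⁻⁴) = 6.36×10⁻⁶ T.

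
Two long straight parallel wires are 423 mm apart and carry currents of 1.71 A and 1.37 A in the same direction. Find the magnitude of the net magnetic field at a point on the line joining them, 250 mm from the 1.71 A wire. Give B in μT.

B ≈ 0.216 μT

Each long wire gives B = μ₀I/(2πd). Distances are d₁ = 0.25 m and d₂ = 0.173 m.
B₁ = 1.37×10⁻⁶ T, B₂ = 1.58×10⁻⁶ T.
Between parallel currents the two contributions point in opposite directions, so they subtract. B = |B₁ − B₂| = |1.37×10⁻⁶ − 1.58×10⁻⁶| = 2.16×10⁻⁷ T.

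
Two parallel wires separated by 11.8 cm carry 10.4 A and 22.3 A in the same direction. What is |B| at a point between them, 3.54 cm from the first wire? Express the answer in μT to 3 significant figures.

Each long wire gives B = μ₀I/(2πd). Distances are d₁ = 0.0354 m and d₂ = 0.0826 m.
B₁ = 5.88×10⁻⁵ T, B₂ = 5.40×10⁻⁵ T.
Between parallel currents the two contributions point in opposite directions, so they subtract. B = |B₁ − B₂| = |5.88×10⁻⁵ − 5.40×10⁻⁵| = 4.76×10⁻⁶ T.

B ≈ 4.76 μT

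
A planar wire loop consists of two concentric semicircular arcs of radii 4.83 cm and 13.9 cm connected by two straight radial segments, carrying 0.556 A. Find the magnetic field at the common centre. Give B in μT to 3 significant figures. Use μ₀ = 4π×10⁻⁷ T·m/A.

B ≈ 2.36 μT

The radial connectors point toward the centre, so dl × r̂ = 0 and they contribute nothing.
Each semicircle gives μ₀I/(4R): inner arc 3.62×10⁻⁶ T, outer arc 1.26×10⁻⁶ T.
The two arcs carry current in opposite angular senses, so their fields oppose: B = |3.62×10⁻⁶ − 1.26×10⁻⁶| = 2.36×10⁻⁶ T.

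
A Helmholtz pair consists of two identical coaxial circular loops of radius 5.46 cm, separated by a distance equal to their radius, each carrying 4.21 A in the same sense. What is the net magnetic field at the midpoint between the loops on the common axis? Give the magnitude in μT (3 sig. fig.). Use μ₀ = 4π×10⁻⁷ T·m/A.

Each loop contributes B = μ₀IR²/[2(R²+z²)^(3/2)] on the axis, with z measured from that loop.
Loop 1 (z = 0.0273 m): B₁ = 3.47×10⁻⁵ T. Loop 2 (z = 0.0273 m): B₂ = 3.47×10⁻⁵ T.
The fields add: B = B₁ + B₂ = 6.93×10⁻⁵ T.

B ≈ 69.3 μT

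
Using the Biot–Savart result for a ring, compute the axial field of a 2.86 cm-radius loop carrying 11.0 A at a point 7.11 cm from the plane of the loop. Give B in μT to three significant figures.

On the axis of a circular loop, B = μ₀IR² / [2(R²+z²)^(3/2)].
R² + z² = (0.0286)² + (0.0711)² = 0.005873 m², and (R²+z²)^(3/2) = 4.50×10⁻⁴ m³.
B = (4π×10⁻⁷ × 11.0 × 0.000818) / (2 × 4.50×10⁻⁴) = 1.26×10⁻⁵ T.

B ≈ 12.6 μT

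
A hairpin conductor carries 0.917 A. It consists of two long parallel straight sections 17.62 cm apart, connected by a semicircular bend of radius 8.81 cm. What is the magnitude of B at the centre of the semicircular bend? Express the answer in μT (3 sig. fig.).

B ≈ 5.35 μT

The semicircular arc contributes B_arc = μ₀I·π/(4πR) = μ₀I/(4R) = 3.27×10⁻⁶ T.
Each semi-infinite lead is at perpendicular distance R = 0.0881 m from the centre, with the perpendicular foot at its near end, so it contributes μ₀I/(4πR); both point the same way, together 2.08×10⁻⁶ T.
Arc and leads all point the same direction: B = 3.27×10⁻⁶ + 2.08×10⁻⁶ = 5.35×10⁻⁶ T.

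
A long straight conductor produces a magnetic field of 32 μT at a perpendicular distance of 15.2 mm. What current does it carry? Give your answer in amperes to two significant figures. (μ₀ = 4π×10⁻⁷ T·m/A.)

I ≈ 2.4 A

For a long straight wire B = μ₀I/(2πd), so I = 2πdB/μ₀.
I = 2π × 0.0152 × 3.20×10⁻⁵ / (4π×10⁻⁷) = 2.43 A.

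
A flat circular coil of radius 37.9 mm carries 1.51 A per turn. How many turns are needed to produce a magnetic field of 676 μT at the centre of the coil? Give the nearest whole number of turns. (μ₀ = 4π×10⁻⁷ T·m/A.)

N = 27

For an N-turn coil, B = Nμ₀I/(2R). A single turn gives B₁ = 2.50×10⁻⁵ T with R = 0.0379 m.
N = B/B₁ = 6.76×10⁻⁴ / 2.50×10⁻⁵ = 27.00.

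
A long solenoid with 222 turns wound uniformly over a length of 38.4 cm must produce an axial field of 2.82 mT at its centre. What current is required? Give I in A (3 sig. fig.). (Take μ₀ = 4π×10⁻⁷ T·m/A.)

Inside a long solenoid B = μ₀nI with n = 578.1 m⁻¹, so I = B/(μ₀n).
I = 2.82×10⁻³ / (4π×10⁻⁷ × 578.1) = 3.88 A.

I ≈ 3.88 A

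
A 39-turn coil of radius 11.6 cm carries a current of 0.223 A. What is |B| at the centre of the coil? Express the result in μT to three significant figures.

For an N-turn flat coil, B = Nμ₀I/(2R) with R = 0.116 m.
B = 39 × 1.21×10⁻⁶ T = 4.71×10⁻⁵ T.

B ≈ 47.1 μT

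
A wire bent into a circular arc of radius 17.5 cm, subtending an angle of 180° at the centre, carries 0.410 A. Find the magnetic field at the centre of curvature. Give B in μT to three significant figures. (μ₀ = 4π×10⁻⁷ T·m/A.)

The Biot–Savart field of a circular arc at its centre is B = μ₀Iφ/(4πR), with φ = 3.142 rad.
B = (4π×10⁻⁷ × 0.410 × 3.142) / (4π × 0.175) = 7.36×10⁻⁷ T.

B ≈ 0.736 μT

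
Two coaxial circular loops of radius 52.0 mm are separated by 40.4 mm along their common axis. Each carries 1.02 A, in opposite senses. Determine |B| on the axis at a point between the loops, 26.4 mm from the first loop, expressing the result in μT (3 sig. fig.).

Each loop contributes B = μ₀IR²/[2(R²+z²)^(3/2)] on the axis, with z measured from that loop.
Loop 1 (z = 0.0264 m): B₁ = 8.74×10⁻⁶ T. Loop 2 (z = 0.014 m): B₂ = 1.11×10⁻⁵ T.
The fields oppose: B = |B₁ − B₂| = 2.36×10⁻⁶ T.

B ≈ 2.36 μT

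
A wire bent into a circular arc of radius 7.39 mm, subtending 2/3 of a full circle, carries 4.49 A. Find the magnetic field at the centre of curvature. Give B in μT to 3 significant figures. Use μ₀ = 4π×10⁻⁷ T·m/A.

The Biot–Savart field of a circular arc at its centre is B = μ₀Iφ/(4πR), with φ = 4.189 rad.
B = (4π×10⁻⁷ × 4.49 × 4.189) / (4π × 0.00739) = 2.55×10⁻⁴ T.

B ≈ 255 μT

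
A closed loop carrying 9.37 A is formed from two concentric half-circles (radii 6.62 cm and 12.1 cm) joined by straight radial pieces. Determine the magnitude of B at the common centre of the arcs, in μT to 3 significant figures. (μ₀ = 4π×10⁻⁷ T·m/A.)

B ≈ 20.1 μT

The radial connectors point toward the centre, so dl × r̂ = 0 and they contribute nothing.
Each semicircle gives μ₀I/(4R): inner arc 4.45×10⁻⁵ T, outer arc 2.43×10⁻⁵ T.
The two arcs carry current in opposite angular senses, so their fields oppose: B = |4.45×10⁻⁵ − 2.43×10⁻⁵| = 2.01×10⁻⁵ T.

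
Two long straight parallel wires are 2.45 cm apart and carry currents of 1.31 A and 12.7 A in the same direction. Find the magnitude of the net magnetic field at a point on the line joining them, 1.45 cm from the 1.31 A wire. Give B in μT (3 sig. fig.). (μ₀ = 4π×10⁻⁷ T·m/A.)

B ≈ 236 μT

Each long wire gives B = μ₀I/(2πd). Distances are d₁ = 0.0145 m and d₂ = 0.01 m.
B₁ = 1.81×10⁻⁵ T, B₂ = 2.54×10⁻⁴ T.
Between parallel currents the two contributions point in opposite directions, so they subtract. B = |B₁ − B₂| = |1.81×10⁻⁵ − 2.54×10⁻⁴| = 2.36×10⁻⁴ T.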